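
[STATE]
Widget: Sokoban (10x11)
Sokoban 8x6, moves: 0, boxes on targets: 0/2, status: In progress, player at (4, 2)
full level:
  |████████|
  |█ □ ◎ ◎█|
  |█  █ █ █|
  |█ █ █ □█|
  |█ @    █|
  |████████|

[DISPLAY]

████████  
█ □ ◎ ◎█  
█  █ █ █  
█ █ █ □█  
█ @    █  
████████  
Moves: 0  
          
          
          
          


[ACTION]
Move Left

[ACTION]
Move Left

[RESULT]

████████  
█ □ ◎ ◎█  
█  █ █ █  
█ █ █ □█  
█@     █  
████████  
Moves: 1  
          
          
          
          


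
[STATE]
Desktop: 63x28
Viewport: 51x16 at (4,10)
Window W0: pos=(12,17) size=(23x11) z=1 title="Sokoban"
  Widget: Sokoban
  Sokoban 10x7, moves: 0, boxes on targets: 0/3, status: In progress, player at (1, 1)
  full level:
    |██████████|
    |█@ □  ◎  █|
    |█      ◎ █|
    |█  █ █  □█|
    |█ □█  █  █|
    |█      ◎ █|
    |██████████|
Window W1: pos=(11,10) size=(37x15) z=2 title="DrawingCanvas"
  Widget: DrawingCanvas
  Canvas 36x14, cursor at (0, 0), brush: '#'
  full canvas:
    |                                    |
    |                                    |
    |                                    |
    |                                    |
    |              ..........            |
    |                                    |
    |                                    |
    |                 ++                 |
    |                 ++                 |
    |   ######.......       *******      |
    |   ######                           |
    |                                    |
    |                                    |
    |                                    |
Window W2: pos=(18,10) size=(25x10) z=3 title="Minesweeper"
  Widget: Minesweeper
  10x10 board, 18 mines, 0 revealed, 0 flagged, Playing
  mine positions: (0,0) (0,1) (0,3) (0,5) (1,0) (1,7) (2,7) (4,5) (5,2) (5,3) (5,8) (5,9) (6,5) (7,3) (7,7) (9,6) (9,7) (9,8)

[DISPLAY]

       ┏━━━━━━┏━━━━━━━━━━━━━━━━━━━━━━━┓━━━━┓       
       ┃ Drawi┃ Minesweeper           ┃    ┃       
       ┠──────┠───────────────────────┨────┨       
       ┃+     ┃■■■■■■■■■■             ┃    ┃       
       ┃      ┃■■■■■■■■■■             ┃    ┃       
       ┃      ┃■■■■■■■■■■             ┃    ┃       
       ┃      ┃■■■■■■■■■■             ┃    ┃       
       ┃      ┃■■■■■■■■■■             ┃    ┃       
       ┃      ┃■■■■■■■■■■             ┃    ┃       
       ┃      ┗━━━━━━━━━━━━━━━━━━━━━━━┛    ┃       
       ┃                 ++                ┃       
       ┃                 ++                ┃       
       ┃   ######.......       *******     ┃       
       ┃   ######                          ┃       
       ┗━━━━━━━━━━━━━━━━━━━━━━━━━━━━━━━━━━━┛       
        ┃█      ◎ █           ┃                    


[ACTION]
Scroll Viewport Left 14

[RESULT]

           ┏━━━━━━┏━━━━━━━━━━━━━━━━━━━━━━━┓━━━━┓   
           ┃ Drawi┃ Minesweeper           ┃    ┃   
           ┠──────┠───────────────────────┨────┨   
           ┃+     ┃■■■■■■■■■■             ┃    ┃   
           ┃      ┃■■■■■■■■■■             ┃    ┃   
           ┃      ┃■■■■■■■■■■             ┃    ┃   
           ┃      ┃■■■■■■■■■■             ┃    ┃   
           ┃      ┃■■■■■■■■■■             ┃    ┃   
           ┃      ┃■■■■■■■■■■             ┃    ┃   
           ┃      ┗━━━━━━━━━━━━━━━━━━━━━━━┛    ┃   
           ┃                 ++                ┃   
           ┃                 ++                ┃   
           ┃   ######.......       *******     ┃   
           ┃   ######                          ┃   
           ┗━━━━━━━━━━━━━━━━━━━━━━━━━━━━━━━━━━━┛   
            ┃█      ◎ █           ┃                


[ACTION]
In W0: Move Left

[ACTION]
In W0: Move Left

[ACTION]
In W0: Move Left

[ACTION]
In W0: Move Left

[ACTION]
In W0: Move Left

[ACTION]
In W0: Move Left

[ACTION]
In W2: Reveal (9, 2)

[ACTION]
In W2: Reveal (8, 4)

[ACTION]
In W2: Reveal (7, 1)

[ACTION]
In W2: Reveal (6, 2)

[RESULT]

           ┏━━━━━━┏━━━━━━━━━━━━━━━━━━━━━━━┓━━━━┓   
           ┃ Drawi┃ Minesweeper           ┃    ┃   
           ┠──────┠───────────────────────┨────┨   
           ┃+     ┃■■■■■■■■■■             ┃    ┃   
           ┃      ┃■321213■■■             ┃    ┃   
           ┃      ┃11    2■■■             ┃    ┃   
           ┃      ┃    112■■■             ┃    ┃   
           ┃      ┃ 1222■■■■■             ┃    ┃   
           ┃      ┃ 1■■■■■■■■             ┃    ┃   
           ┃      ┗━━━━━━━━━━━━━━━━━━━━━━━┛    ┃   
           ┃                 ++                ┃   
           ┃                 ++                ┃   
           ┃   ######.......       *******     ┃   
           ┃   ######                          ┃   
           ┗━━━━━━━━━━━━━━━━━━━━━━━━━━━━━━━━━━━┛   
            ┃█      ◎ █           ┃                


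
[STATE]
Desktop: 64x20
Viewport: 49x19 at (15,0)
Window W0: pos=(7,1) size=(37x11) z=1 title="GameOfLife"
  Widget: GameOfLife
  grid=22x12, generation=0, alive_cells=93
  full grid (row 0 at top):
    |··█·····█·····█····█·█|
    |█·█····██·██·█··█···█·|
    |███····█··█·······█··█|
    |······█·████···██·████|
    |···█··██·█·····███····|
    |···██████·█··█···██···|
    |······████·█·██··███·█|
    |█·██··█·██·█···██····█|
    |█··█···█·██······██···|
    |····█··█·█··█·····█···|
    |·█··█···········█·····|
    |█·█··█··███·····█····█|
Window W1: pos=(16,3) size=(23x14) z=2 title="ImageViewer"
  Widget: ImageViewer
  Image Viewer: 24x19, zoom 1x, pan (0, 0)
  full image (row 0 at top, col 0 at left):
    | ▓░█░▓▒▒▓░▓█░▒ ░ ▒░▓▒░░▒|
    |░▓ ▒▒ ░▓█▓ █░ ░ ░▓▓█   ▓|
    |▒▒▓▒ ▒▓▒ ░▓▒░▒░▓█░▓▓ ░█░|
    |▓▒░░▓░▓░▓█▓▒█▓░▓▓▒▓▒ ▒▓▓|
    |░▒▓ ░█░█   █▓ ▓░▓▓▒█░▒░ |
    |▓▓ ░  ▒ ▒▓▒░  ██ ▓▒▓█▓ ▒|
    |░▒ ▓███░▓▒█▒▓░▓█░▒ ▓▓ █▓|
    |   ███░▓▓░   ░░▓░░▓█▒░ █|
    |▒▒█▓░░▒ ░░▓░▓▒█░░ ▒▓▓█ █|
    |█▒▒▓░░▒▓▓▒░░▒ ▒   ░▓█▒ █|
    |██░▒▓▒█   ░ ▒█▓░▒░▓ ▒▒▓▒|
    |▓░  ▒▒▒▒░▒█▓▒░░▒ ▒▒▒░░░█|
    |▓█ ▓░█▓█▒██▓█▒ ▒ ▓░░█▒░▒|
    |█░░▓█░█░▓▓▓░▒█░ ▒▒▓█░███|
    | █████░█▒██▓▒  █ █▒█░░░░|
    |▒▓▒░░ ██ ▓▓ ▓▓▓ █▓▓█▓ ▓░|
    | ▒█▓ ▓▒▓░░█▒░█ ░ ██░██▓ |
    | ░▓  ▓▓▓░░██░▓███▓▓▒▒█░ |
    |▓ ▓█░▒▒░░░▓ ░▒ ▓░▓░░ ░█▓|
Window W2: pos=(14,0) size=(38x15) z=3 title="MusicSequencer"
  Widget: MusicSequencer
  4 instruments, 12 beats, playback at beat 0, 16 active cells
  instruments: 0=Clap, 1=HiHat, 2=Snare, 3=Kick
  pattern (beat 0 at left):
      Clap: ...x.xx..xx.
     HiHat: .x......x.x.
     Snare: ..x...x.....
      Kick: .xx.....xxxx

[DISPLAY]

━━━━━━━━━━━━━━━━━━━━━━━━━━━━━━━━━━━━┓            
 MusicSequencer                     ┃            
────────────────────────────────────┨            
      ▼12345678901                  ┃            
  Clap···█·██··██·                  ┃            
 HiHat·█······█·█·                  ┃            
 Snare··█···█·····                  ┃            
  Kick·██·····████                  ┃            
                                    ┃            
                                    ┃            
                                    ┃            
                                    ┃            
                                    ┃            
                                    ┃            
━━━━━━━━━━━━━━━━━━━━━━━━━━━━━━━━━━━━┛            
 ┃█▒▒▓░░▒▓▓▒░░▒ ▒   ░▓█┃                         
 ┗━━━━━━━━━━━━━━━━━━━━━┛                         
                                                 
                                                 


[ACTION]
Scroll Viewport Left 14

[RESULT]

             ┏━━━━━━━━━━━━━━━━━━━━━━━━━━━━━━━━━━━
      ┏━━━━━━┃ MusicSequencer                    
      ┃ GameO┠───────────────────────────────────
      ┠──────┃      ▼12345678901                 
      ┃Gen: 0┃  Clap···█·██··██·                 
      ┃······┃ HiHat·█······█·█·                 
      ┃···█··┃ Snare··█···█·····                 
      ┃···███┃  Kick·██·····████                 
      ┃······┃                                   
      ┃█·██··┃                                   
      ┃█··█··┃                                   
      ┗━━━━━━┃                                   
             ┃                                   
             ┃                                   
             ┗━━━━━━━━━━━━━━━━━━━━━━━━━━━━━━━━━━━
               ┃█▒▒▓░░▒▓▓▒░░▒ ▒   ░▓█┃           
               ┗━━━━━━━━━━━━━━━━━━━━━┛           
                                                 
                                                 


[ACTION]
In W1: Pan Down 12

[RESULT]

             ┏━━━━━━━━━━━━━━━━━━━━━━━━━━━━━━━━━━━
      ┏━━━━━━┃ MusicSequencer                    
      ┃ GameO┠───────────────────────────────────
      ┠──────┃      ▼12345678901                 
      ┃Gen: 0┃  Clap···█·██··██·                 
      ┃······┃ HiHat·█······█·█·                 
      ┃···█··┃ Snare··█···█·····                 
      ┃···███┃  Kick·██·····████                 
      ┃······┃                                   
      ┃█·██··┃                                   
      ┃█··█··┃                                   
      ┗━━━━━━┃                                   
             ┃                                   
             ┃                                   
             ┗━━━━━━━━━━━━━━━━━━━━━━━━━━━━━━━━━━━
               ┃                     ┃           
               ┗━━━━━━━━━━━━━━━━━━━━━┛           
                                                 
                                                 


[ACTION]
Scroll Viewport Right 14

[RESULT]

━━━━━━━━━━━━━━━━━━━━━━━━━━━━━━━━━━━━┓            
 MusicSequencer                     ┃            
────────────────────────────────────┨            
      ▼12345678901                  ┃            
  Clap···█·██··██·                  ┃            
 HiHat·█······█·█·                  ┃            
 Snare··█···█·····                  ┃            
  Kick·██·····████                  ┃            
                                    ┃            
                                    ┃            
                                    ┃            
                                    ┃            
                                    ┃            
                                    ┃            
━━━━━━━━━━━━━━━━━━━━━━━━━━━━━━━━━━━━┛            
 ┃                     ┃                         
 ┗━━━━━━━━━━━━━━━━━━━━━┛                         
                                                 
                                                 


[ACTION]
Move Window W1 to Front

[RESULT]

━━━━━━━━━━━━━━━━━━━━━━━━━━━━━━━━━━━━┓            
 MusicSequencer                     ┃            
────────────────────────────────────┨            
 ┏━━━━━━━━━━━━━━━━━━━━━┓            ┃            
 ┃ ImageViewer         ┃            ┃            
 ┠─────────────────────┨            ┃            
 ┃▓█ ▓░█▓█▒██▓█▒ ▒ ▓░░█┃            ┃            
 ┃█░░▓█░█░▓▓▓░▒█░ ▒▒▓█░┃            ┃            
 ┃ █████░█▒██▓▒  █ █▒█░┃            ┃            
 ┃▒▓▒░░ ██ ▓▓ ▓▓▓ █▓▓█▓┃            ┃            
 ┃ ▒█▓ ▓▒▓░░█▒░█ ░ ██░█┃            ┃            
 ┃ ░▓  ▓▓▓░░██░▓███▓▓▒▒┃            ┃            
 ┃▓ ▓█░▒▒░░░▓ ░▒ ▓░▓░░ ┃            ┃            
 ┃                     ┃            ┃            
━┃                     ┃━━━━━━━━━━━━┛            
 ┃                     ┃                         
 ┗━━━━━━━━━━━━━━━━━━━━━┛                         
                                                 
                                                 


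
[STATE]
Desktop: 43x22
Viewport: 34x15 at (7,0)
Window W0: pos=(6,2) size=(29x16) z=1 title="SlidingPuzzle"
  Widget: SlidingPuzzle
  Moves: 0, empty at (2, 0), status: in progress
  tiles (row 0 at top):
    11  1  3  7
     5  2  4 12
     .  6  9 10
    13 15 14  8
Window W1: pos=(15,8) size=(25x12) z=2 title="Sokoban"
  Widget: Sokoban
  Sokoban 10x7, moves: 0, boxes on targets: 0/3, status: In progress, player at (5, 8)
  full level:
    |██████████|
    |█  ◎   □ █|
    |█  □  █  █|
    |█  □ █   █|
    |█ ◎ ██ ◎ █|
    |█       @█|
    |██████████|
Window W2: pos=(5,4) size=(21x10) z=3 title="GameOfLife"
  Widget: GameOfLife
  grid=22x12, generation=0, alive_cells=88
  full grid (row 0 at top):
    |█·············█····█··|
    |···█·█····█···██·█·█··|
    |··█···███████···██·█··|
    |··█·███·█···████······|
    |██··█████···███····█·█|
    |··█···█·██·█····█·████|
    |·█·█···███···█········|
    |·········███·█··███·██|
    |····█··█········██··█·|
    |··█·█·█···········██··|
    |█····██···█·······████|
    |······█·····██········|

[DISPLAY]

                                  
                                  
━━━━━━━━━━━━━━━━━━━━━━━━━━━┓      
 SlidingPuzzle             ┃      
━━━━━━━━━━━━━━━━━━┓────────┨      
GameOfLife        ┃─┐      ┃      
──────────────────┨ │      ┃      
en: 0             ┃─┤      ┃      
█·███·█···████····┃━━━━━━━━━━━━━┓ 
··█████···███····█┃             ┃ 
█···█·██·█····█·██┃─────────────┨ 
·█···███···█······┃             ┃ 
·······███·█··███·┃             ┃ 
━━━━━━━━━━━━━━━━━━┛             ┃ 
Moves: 0┃█  □ █   █             ┃ 


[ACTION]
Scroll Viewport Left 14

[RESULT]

                                  
                                  
      ┏━━━━━━━━━━━━━━━━━━━━━━━━━━━
      ┃ SlidingPuzzle             
     ┏━━━━━━━━━━━━━━━━━━━┓────────
     ┃ GameOfLife        ┃─┐      
     ┠───────────────────┨ │      
     ┃Gen: 0             ┃─┤      
     ┃·█·███·█···████····┃━━━━━━━━
     ┃█··█████···███····█┃        
     ┃·█···█·██·█····█·██┃────────
     ┃█·█···███···█······┃        
     ┃········███·█··███·┃        
     ┗━━━━━━━━━━━━━━━━━━━┛        
      ┃Moves: 0┃█  □ █   █        


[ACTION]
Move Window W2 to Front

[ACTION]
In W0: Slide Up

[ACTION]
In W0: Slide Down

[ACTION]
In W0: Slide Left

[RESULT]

                                  
                                  
      ┏━━━━━━━━━━━━━━━━━━━━━━━━━━━
      ┃ SlidingPuzzle             
     ┏━━━━━━━━━━━━━━━━━━━┓────────
     ┃ GameOfLife        ┃─┐      
     ┠───────────────────┨ │      
     ┃Gen: 0             ┃─┤      
     ┃·█·███·█···████····┃━━━━━━━━
     ┃█··█████···███····█┃        
     ┃·█···█·██·█····█·██┃────────
     ┃█·█···███···█······┃        
     ┃········███·█··███·┃        
     ┗━━━━━━━━━━━━━━━━━━━┛        
      ┃Moves: 3┃█  □ █   █        


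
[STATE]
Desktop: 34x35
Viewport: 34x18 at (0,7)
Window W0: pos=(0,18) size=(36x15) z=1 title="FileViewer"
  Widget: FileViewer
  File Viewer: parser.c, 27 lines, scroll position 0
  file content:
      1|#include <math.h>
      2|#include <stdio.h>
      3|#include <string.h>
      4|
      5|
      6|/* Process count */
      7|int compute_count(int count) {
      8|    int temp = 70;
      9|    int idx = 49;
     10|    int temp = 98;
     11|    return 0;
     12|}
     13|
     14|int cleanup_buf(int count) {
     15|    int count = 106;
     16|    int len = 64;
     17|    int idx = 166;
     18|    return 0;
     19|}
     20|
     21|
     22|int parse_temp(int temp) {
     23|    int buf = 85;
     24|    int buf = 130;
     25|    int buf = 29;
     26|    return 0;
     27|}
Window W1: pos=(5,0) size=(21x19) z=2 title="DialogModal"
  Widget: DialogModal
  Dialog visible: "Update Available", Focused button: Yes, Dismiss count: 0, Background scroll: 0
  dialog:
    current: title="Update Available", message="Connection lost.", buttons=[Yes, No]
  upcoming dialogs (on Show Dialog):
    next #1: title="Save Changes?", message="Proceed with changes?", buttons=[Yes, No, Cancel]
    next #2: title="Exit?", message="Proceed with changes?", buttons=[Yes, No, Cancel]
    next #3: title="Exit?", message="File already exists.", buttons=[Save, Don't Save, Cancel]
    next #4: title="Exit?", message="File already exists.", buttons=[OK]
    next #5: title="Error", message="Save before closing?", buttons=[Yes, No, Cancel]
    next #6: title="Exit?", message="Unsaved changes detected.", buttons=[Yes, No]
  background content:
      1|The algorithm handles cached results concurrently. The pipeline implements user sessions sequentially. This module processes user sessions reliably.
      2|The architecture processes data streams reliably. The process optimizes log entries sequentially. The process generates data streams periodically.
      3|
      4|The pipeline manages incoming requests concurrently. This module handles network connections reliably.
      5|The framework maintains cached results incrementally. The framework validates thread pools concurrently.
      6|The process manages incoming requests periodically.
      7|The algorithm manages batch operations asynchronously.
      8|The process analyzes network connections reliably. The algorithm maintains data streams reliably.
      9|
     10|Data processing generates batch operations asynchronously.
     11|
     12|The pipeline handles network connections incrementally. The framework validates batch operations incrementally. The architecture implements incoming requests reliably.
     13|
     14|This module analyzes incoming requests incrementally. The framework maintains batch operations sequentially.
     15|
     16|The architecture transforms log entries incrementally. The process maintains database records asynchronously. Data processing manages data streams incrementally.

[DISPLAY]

     ┃The framework maint┃        
     ┃Th┌─────────────┐es┃        
     ┃Th│Update Availa│ag┃        
     ┃Th│Connection lo│ze┃        
     ┃  │  [Yes]  No  │  ┃        
     ┃Da└─────────────┘en┃        
     ┃                   ┃        
     ┃The pipeline handle┃        
     ┃                   ┃        
     ┃This module analyze┃        
     ┃                   ┃        
┏━━━━┗━━━━━━━━━━━━━━━━━━━┛━━━━━━━━
┃ FileViewer                      
┠─────────────────────────────────
┃#include <math.h>                
┃#include <stdio.h>               
┃#include <string.h>              
┃                                 


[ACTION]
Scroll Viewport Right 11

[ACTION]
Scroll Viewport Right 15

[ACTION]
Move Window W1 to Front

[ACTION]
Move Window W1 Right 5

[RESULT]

          ┃The framework maint┃   
          ┃Th┌─────────────┐es┃   
          ┃Th│Update Availa│ag┃   
          ┃Th│Connection lo│ze┃   
          ┃  │  [Yes]  No  │  ┃   
          ┃Da└─────────────┘en┃   
          ┃                   ┃   
          ┃The pipeline handle┃   
          ┃                   ┃   
          ┃This module analyze┃   
          ┃                   ┃   
┏━━━━━━━━━┗━━━━━━━━━━━━━━━━━━━┛━━━
┃ FileViewer                      
┠─────────────────────────────────
┃#include <math.h>                
┃#include <stdio.h>               
┃#include <string.h>              
┃                                 


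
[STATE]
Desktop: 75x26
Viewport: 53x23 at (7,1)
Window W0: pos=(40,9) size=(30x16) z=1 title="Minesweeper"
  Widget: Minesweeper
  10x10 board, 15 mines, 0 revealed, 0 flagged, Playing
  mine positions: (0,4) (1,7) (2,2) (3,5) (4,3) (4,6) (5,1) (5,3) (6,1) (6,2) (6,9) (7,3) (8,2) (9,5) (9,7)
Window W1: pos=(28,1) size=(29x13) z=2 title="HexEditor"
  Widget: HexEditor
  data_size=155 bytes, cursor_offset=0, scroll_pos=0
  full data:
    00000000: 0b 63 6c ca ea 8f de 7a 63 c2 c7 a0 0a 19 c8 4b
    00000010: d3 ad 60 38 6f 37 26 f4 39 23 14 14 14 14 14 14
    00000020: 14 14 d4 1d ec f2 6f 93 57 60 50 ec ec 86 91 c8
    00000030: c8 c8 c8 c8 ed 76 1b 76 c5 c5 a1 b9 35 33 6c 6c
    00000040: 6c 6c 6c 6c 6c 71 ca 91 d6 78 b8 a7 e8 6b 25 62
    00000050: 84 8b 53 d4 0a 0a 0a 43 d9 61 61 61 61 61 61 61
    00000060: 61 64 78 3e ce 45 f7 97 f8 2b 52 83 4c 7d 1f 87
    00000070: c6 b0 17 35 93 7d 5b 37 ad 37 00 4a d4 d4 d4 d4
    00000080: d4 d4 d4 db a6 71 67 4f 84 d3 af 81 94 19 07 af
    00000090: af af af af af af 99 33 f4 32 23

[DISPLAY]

                     ┏━━━━━━━━━━━━━━━━━━━━━━━━━━━┓   
                     ┃ HexEditor                 ┃   
                     ┠───────────────────────────┨   
                     ┃00000000  0B 63 6c ca ea 8f┃   
                     ┃00000010  d3 ad 60 38 6f 37┃   
                     ┃00000020  14 14 d4 1d ec f2┃   
                     ┃00000030  c8 c8 c8 c8 ed 76┃   
                     ┃00000040  6c 6c 6c 6c 6c 71┃   
                     ┃00000050  84 8b 53 d4 0a 0a┃━━━
                     ┃00000060  61 64 78 3e ce 45┃   
                     ┃00000070  c6 b0 17 35 93 7d┃───
                     ┃00000080  d4 d4 d4 db a6 71┃   
                     ┗━━━━━━━━━━━━━━━━━━━━━━━━━━━┛   
                                 ┃■■■■■■■■■■         
                                 ┃■■■■■■■■■■         
                                 ┃■■■■■■■■■■         
                                 ┃■■■■■■■■■■         
                                 ┃■■■■■■■■■■         
                                 ┃■■■■■■■■■■         
                                 ┃■■■■■■■■■■         
                                 ┃■■■■■■■■■■         
                                 ┃                   
                                 ┃                   


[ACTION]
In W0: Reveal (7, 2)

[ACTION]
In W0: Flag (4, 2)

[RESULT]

                     ┏━━━━━━━━━━━━━━━━━━━━━━━━━━━┓   
                     ┃ HexEditor                 ┃   
                     ┠───────────────────────────┨   
                     ┃00000000  0B 63 6c ca ea 8f┃   
                     ┃00000010  d3 ad 60 38 6f 37┃   
                     ┃00000020  14 14 d4 1d ec f2┃   
                     ┃00000030  c8 c8 c8 c8 ed 76┃   
                     ┃00000040  6c 6c 6c 6c 6c 71┃   
                     ┃00000050  84 8b 53 d4 0a 0a┃━━━
                     ┃00000060  61 64 78 3e ce 45┃   
                     ┃00000070  c6 b0 17 35 93 7d┃───
                     ┃00000080  d4 d4 d4 db a6 71┃   
                     ┗━━━━━━━━━━━━━━━━━━━━━━━━━━━┛   
                                 ┃■■■■■■■■■■         
                                 ┃■■■■■■■■■■         
                                 ┃■■⚑■■■■■■■         
                                 ┃■■■■■■■■■■         
                                 ┃■■■■■■■■■■         
                                 ┃■■4■■■■■■■         
                                 ┃■■■■■■■■■■         
                                 ┃■■■■■■■■■■         
                                 ┃                   
                                 ┃                   


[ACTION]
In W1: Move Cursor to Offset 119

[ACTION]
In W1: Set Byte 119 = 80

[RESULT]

                     ┏━━━━━━━━━━━━━━━━━━━━━━━━━━━┓   
                     ┃ HexEditor                 ┃   
                     ┠───────────────────────────┨   
                     ┃00000000  0b 63 6c ca ea 8f┃   
                     ┃00000010  d3 ad 60 38 6f 37┃   
                     ┃00000020  14 14 d4 1d ec f2┃   
                     ┃00000030  c8 c8 c8 c8 ed 76┃   
                     ┃00000040  6c 6c 6c 6c 6c 71┃   
                     ┃00000050  84 8b 53 d4 0a 0a┃━━━
                     ┃00000060  61 64 78 3e ce 45┃   
                     ┃00000070  c6 b0 17 35 93 7d┃───
                     ┃00000080  d4 d4 d4 db a6 71┃   
                     ┗━━━━━━━━━━━━━━━━━━━━━━━━━━━┛   
                                 ┃■■■■■■■■■■         
                                 ┃■■■■■■■■■■         
                                 ┃■■⚑■■■■■■■         
                                 ┃■■■■■■■■■■         
                                 ┃■■■■■■■■■■         
                                 ┃■■4■■■■■■■         
                                 ┃■■■■■■■■■■         
                                 ┃■■■■■■■■■■         
                                 ┃                   
                                 ┃                   


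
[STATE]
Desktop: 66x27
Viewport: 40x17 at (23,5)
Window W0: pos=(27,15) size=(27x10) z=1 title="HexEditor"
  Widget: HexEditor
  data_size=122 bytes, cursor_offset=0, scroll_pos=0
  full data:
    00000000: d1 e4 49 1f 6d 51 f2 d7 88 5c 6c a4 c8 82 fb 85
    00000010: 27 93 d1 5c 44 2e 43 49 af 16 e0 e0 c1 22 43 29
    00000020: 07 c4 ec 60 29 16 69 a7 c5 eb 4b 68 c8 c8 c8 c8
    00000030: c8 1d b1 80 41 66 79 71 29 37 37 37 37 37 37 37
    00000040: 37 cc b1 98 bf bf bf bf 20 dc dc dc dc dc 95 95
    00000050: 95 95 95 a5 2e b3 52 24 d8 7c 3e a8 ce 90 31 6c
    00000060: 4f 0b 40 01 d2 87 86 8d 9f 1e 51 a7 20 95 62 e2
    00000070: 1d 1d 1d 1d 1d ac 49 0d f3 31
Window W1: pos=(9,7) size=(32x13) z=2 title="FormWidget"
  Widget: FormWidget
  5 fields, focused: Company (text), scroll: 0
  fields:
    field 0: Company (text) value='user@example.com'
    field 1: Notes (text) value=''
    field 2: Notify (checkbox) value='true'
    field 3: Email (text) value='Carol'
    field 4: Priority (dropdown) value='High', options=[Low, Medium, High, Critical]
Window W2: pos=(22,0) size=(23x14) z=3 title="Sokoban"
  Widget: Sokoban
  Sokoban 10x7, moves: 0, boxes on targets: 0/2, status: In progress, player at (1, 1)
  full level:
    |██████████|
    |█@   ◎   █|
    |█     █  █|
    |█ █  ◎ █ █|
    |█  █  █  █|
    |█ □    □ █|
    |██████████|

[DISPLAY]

█     █  █           ┃                  
█ █  ◎ █ █           ┃                  
█  █  █  █           ┃                  
█ □    □ █           ┃                  
██████████           ┃                  
Moves: 0  0/2        ┃                  
                     ┃                  
                     ┃                  
━━━━━━━━━━━━━━━━━━━━━┛                  
 [High         ▼]┃                      
                 ┃━━━━━━━━━━━━┓         
                 ┃            ┃         
                 ┃────────────┨         
                 ┃e4 49 1f 6d ┃         
━━━━━━━━━━━━━━━━━┛93 d1 5c 44 ┃         
    ┃00000020  07 c4 ec 60 29 ┃         
    ┃00000030  c8 1d b1 80 41 ┃         


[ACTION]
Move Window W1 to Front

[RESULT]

█     █  █           ┃                  
█ █  ◎ █ █           ┃                  
━━━━━━━━━━━━━━━━━┓   ┃                  
                 ┃   ┃                  
─────────────────┨   ┃                  
 [user@example.c]┃   ┃                  
 [              ]┃   ┃                  
 [x]             ┃   ┃                  
 [Carol         ]┃━━━┛                  
 [High         ▼]┃                      
                 ┃━━━━━━━━━━━━┓         
                 ┃            ┃         
                 ┃────────────┨         
                 ┃e4 49 1f 6d ┃         
━━━━━━━━━━━━━━━━━┛93 d1 5c 44 ┃         
    ┃00000020  07 c4 ec 60 29 ┃         
    ┃00000030  c8 1d b1 80 41 ┃         


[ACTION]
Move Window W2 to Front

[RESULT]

█     █  █           ┃                  
█ █  ◎ █ █           ┃                  
█  █  █  █           ┃                  
█ □    □ █           ┃                  
██████████           ┃                  
Moves: 0  0/2        ┃                  
                     ┃                  
                     ┃                  
━━━━━━━━━━━━━━━━━━━━━┛                  
 [High         ▼]┃                      
                 ┃━━━━━━━━━━━━┓         
                 ┃            ┃         
                 ┃────────────┨         
                 ┃e4 49 1f 6d ┃         
━━━━━━━━━━━━━━━━━┛93 d1 5c 44 ┃         
    ┃00000020  07 c4 ec 60 29 ┃         
    ┃00000030  c8 1d b1 80 41 ┃         


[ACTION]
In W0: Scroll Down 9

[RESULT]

█     █  █           ┃                  
█ █  ◎ █ █           ┃                  
█  █  █  █           ┃                  
█ □    □ █           ┃                  
██████████           ┃                  
Moves: 0  0/2        ┃                  
                     ┃                  
                     ┃                  
━━━━━━━━━━━━━━━━━━━━━┛                  
 [High         ▼]┃                      
                 ┃━━━━━━━━━━━━┓         
                 ┃            ┃         
                 ┃────────────┨         
                 ┃1d 1d 1d 1d ┃         
━━━━━━━━━━━━━━━━━┛            ┃         
    ┃                         ┃         
    ┃                         ┃         


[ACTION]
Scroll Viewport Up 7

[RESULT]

━━━━━━━━━━━━━━━━━━━━━┓                  
 Sokoban             ┃                  
─────────────────────┨                  
██████████           ┃                  
█@   ◎   █           ┃                  
█     █  █           ┃                  
█ █  ◎ █ █           ┃                  
█  █  █  █           ┃                  
█ □    □ █           ┃                  
██████████           ┃                  
Moves: 0  0/2        ┃                  
                     ┃                  
                     ┃                  
━━━━━━━━━━━━━━━━━━━━━┛                  
 [High         ▼]┃                      
                 ┃━━━━━━━━━━━━┓         
                 ┃            ┃         


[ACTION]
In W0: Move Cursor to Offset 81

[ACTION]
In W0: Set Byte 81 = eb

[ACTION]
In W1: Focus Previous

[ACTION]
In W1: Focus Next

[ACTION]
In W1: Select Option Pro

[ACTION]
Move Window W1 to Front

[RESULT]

━━━━━━━━━━━━━━━━━━━━━┓                  
 Sokoban             ┃                  
─────────────────────┨                  
██████████           ┃                  
█@   ◎   █           ┃                  
█     █  █           ┃                  
█ █  ◎ █ █           ┃                  
━━━━━━━━━━━━━━━━━┓   ┃                  
                 ┃   ┃                  
─────────────────┨   ┃                  
 [user@example.c]┃   ┃                  
 [              ]┃   ┃                  
 [x]             ┃   ┃                  
 [Carol         ]┃━━━┛                  
 [High         ▼]┃                      
                 ┃━━━━━━━━━━━━┓         
                 ┃            ┃         


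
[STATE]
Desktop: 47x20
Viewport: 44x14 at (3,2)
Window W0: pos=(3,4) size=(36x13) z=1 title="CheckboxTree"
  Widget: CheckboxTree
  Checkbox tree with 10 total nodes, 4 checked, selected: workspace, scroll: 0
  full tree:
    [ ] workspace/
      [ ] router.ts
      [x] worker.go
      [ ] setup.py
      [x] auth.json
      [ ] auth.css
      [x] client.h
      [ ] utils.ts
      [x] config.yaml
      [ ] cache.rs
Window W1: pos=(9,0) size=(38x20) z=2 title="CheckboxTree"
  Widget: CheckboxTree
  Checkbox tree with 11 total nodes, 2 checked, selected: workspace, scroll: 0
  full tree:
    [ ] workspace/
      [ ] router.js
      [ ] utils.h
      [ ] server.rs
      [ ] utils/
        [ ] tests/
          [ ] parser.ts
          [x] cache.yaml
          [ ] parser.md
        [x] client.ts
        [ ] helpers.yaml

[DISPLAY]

      ┠────────────────────────────────────┨
      ┃>[-] workspace/                     ┃
┏━━━━━┃   [ ] router.js                    ┃
┃ Chec┃   [ ] utils.h                      ┃
┠─────┃   [ ] server.rs                    ┃
┃>[-] ┃   [-] utils/                       ┃
┃   [ ┃     [-] tests/                     ┃
┃   [x┃       [ ] parser.ts                ┃
┃   [ ┃       [x] cache.yaml               ┃
┃   [x┃       [ ] parser.md                ┃
┃   [ ┃     [x] client.ts                  ┃
┃   [x┃     [ ] helpers.yaml               ┃
┃   [ ┃                                    ┃
┃   [x┃                                    ┃


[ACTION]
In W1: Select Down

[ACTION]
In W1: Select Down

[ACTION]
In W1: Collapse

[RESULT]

      ┠────────────────────────────────────┨
      ┃ [-] workspace/                     ┃
┏━━━━━┃   [ ] router.js                    ┃
┃ Chec┃>  [ ] utils.h                      ┃
┠─────┃   [ ] server.rs                    ┃
┃>[-] ┃   [-] utils/                       ┃
┃   [ ┃     [-] tests/                     ┃
┃   [x┃       [ ] parser.ts                ┃
┃   [ ┃       [x] cache.yaml               ┃
┃   [x┃       [ ] parser.md                ┃
┃   [ ┃     [x] client.ts                  ┃
┃   [x┃     [ ] helpers.yaml               ┃
┃   [ ┃                                    ┃
┃   [x┃                                    ┃


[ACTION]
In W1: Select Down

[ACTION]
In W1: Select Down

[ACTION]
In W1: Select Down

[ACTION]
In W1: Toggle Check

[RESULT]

      ┠────────────────────────────────────┨
      ┃ [-] workspace/                     ┃
┏━━━━━┃   [ ] router.js                    ┃
┃ Chec┃   [ ] utils.h                      ┃
┠─────┃   [ ] server.rs                    ┃
┃>[-] ┃   [-] utils/                       ┃
┃   [ ┃>    [x] tests/                     ┃
┃   [x┃       [x] parser.ts                ┃
┃   [ ┃       [x] cache.yaml               ┃
┃   [x┃       [x] parser.md                ┃
┃   [ ┃     [x] client.ts                  ┃
┃   [x┃     [ ] helpers.yaml               ┃
┃   [ ┃                                    ┃
┃   [x┃                                    ┃
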